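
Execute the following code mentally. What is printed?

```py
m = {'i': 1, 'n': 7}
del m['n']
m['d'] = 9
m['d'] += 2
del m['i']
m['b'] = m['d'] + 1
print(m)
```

del 'n' → {'i': 1}
m['d'] = 9 → {'i': 1, 'd': 9}
m['d'] = 9+2 = 11 → {'i': 1, 'd': 11}
del 'i' → {'d': 11}
m['b'] = m['d']+1 = 12 → {'d': 11, 'b': 12}

{'d': 11, 'b': 12}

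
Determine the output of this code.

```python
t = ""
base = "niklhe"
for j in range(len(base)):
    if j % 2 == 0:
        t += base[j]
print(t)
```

j=0: add 'n' → 'n'
j=1: skip
j=2: add 'k' → 'nk'
j=3: skip
j=4: add 'h' → 'nkh'
j=5: skip

nkh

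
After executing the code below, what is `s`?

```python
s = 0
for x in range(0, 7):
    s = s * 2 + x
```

120

x=0: s = 0*2+0 = 0
x=1: s = 0*2+1 = 1
x=2: s = 1*2+2 = 4
x=3: s = 4*2+3 = 11
x=4: s = 11*2+4 = 26
x=5: s = 26*2+5 = 57
x=6: s = 57*2+6 = 120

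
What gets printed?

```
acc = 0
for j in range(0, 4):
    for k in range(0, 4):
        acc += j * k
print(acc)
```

36

j=0,k=0: acc = 0+0 = 0
j=0,k=1: acc = 0+0 = 0
j=0,k=2: acc = 0+0 = 0
j=0,k=3: acc = 0+0 = 0
j=1,k=0: acc = 0+0 = 0
j=1,k=1: acc = 0+1 = 1
j=1,k=2: acc = 1+2 = 3
j=1,k=3: acc = 3+3 = 6
j=2,k=0: acc = 6+0 = 6
j=2,k=1: acc = 6+2 = 8
j=2,k=2: acc = 8+4 = 12
j=2,k=3: acc = 12+6 = 18
j=3,k=0: acc = 18+0 = 18
j=3,k=1: acc = 18+3 = 21
j=3,k=2: acc = 21+6 = 27
j=3,k=3: acc = 27+9 = 36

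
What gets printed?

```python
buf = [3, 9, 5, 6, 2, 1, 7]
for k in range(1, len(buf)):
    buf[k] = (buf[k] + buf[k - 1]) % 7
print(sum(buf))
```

k=1: buf[1] = (9+3)%7 = 5 → [3, 5, 5, 6, 2, 1, 7]
k=2: buf[2] = (5+5)%7 = 3 → [3, 5, 3, 6, 2, 1, 7]
k=3: buf[3] = (6+3)%7 = 2 → [3, 5, 3, 2, 2, 1, 7]
k=4: buf[4] = (2+2)%7 = 4 → [3, 5, 3, 2, 4, 1, 7]
k=5: buf[5] = (1+4)%7 = 5 → [3, 5, 3, 2, 4, 5, 7]
k=6: buf[6] = (7+5)%7 = 5 → [3, 5, 3, 2, 4, 5, 5]
sum = 27

27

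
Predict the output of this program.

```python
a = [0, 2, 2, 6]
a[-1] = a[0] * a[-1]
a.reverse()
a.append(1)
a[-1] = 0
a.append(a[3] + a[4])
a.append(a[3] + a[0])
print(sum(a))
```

a[-1] = a[0]*a[-1] = 0*6 = 0 → [0, 2, 2, 0]
reverse → [0, 2, 2, 0]
append 1 → [0, 2, 2, 0, 1]
a[-1] = 0 → [0, 2, 2, 0, 0]
append a[3]+a[4] = 0+0 = 0 → [0, 2, 2, 0, 0, 0]
append a[3]+a[0] = 0+0 = 0 → [0, 2, 2, 0, 0, 0, 0]
sum = 4

4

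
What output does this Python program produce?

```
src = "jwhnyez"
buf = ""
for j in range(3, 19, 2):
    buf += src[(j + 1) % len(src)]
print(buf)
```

yzwnejhy

j=3: add src[4]='y' → 'y'
j=5: add src[6]='z' → 'yz'
j=7: add src[1]='w' → 'yzw'
j=9: add src[3]='n' → 'yzwn'
j=11: add src[5]='e' → 'yzwne'
j=13: add src[0]='j' → 'yzwnej'
j=15: add src[2]='h' → 'yzwnejh'
j=17: add src[4]='y' → 'yzwnejhy'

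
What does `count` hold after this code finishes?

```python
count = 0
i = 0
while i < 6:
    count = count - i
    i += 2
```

i=0: count = 0-0 = 0
i=2: count = 0-2 = -2
i=4: count = (-2)-4 = -6

-6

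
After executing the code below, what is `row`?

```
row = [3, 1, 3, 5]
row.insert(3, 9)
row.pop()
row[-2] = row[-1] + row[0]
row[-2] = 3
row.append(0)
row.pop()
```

[3, 1, 3, 9]

insert 9 at 3 → [3, 1, 3, 9, 5]
pop() removes 5 → [3, 1, 3, 9]
row[-2] = row[-1]+row[0] = 9+3 = 12 → [3, 1, 12, 9]
row[-2] = 3 → [3, 1, 3, 9]
append 0 → [3, 1, 3, 9, 0]
pop() removes 0 → [3, 1, 3, 9]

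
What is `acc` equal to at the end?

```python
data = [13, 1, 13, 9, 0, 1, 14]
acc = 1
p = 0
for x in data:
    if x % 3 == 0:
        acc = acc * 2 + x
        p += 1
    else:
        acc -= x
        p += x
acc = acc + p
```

-57

x=13: not %3==0, acc = 1-13 = -12; p=13
x=1: not %3==0, acc = (-12)-1 = -13; p=14
x=13: not %3==0, acc = (-13)-13 = -26; p=27
x=9: %3==0, acc = (-26)*2+9 = -43; p=28
x=0: %3==0, acc = (-43)*2+0 = -86; p=29
x=1: not %3==0, acc = (-86)-1 = -87; p=30
x=14: not %3==0, acc = (-87)-14 = -101; p=44
acc+p = (-101)+44 = -57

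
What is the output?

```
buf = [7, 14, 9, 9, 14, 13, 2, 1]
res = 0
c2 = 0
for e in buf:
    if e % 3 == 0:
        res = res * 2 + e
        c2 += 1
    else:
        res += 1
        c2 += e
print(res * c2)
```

2067

e=7: not %3==0, res = 0+1 = 1; c2=7
e=14: not %3==0, res = 1+1 = 2; c2=21
e=9: %3==0, res = 2*2+9 = 13; c2=22
e=9: %3==0, res = 13*2+9 = 35; c2=23
e=14: not %3==0, res = 35+1 = 36; c2=37
e=13: not %3==0, res = 36+1 = 37; c2=50
e=2: not %3==0, res = 37+1 = 38; c2=52
e=1: not %3==0, res = 38+1 = 39; c2=53
res*c2 = 39*53 = 2067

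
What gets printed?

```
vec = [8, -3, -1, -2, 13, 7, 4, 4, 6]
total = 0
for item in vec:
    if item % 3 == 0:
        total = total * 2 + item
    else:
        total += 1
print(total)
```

item=8: not %3==0, total = 0+1 = 1
item=-3: %3==0, total = 1*2+(-3) = -1
item=-1: not %3==0, total = (-1)+1 = 0
item=-2: not %3==0, total = 0+1 = 1
item=13: not %3==0, total = 1+1 = 2
item=7: not %3==0, total = 2+1 = 3
item=4: not %3==0, total = 3+1 = 4
item=4: not %3==0, total = 4+1 = 5
item=6: %3==0, total = 5*2+6 = 16

16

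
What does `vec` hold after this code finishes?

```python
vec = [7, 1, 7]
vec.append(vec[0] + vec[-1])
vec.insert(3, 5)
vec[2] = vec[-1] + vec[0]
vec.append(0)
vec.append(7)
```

append vec[0]+vec[-1] = 7+7 = 14 → [7, 1, 7, 14]
insert 5 at 3 → [7, 1, 7, 5, 14]
vec[2] = vec[-1]+vec[0] = 14+7 = 21 → [7, 1, 21, 5, 14]
append 0 → [7, 1, 21, 5, 14, 0]
append 7 → [7, 1, 21, 5, 14, 0, 7]

[7, 1, 21, 5, 14, 0, 7]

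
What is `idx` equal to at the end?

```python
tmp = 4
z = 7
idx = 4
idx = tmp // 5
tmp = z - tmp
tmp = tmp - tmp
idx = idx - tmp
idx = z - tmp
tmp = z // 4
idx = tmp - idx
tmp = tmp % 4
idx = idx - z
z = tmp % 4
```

-13

idx = 4//5 = 0
tmp = 7-4 = 3
tmp = 3-3 = 0
idx = 0-0 = 0
idx = 7-0 = 7
tmp = 7//4 = 1
idx = 1-7 = -6
tmp = 1%4 = 1
idx = (-6)-7 = -13
z = 1%4 = 1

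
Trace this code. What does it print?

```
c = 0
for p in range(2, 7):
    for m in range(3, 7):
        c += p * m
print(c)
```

360

p=2,m=3: c = 0+6 = 6
p=2,m=4: c = 6+8 = 14
p=2,m=5: c = 14+10 = 24
p=2,m=6: c = 24+12 = 36
p=3,m=3: c = 36+9 = 45
p=3,m=4: c = 45+12 = 57
p=3,m=5: c = 57+15 = 72
p=3,m=6: c = 72+18 = 90
p=4,m=3: c = 90+12 = 102
p=4,m=4: c = 102+16 = 118
p=4,m=5: c = 118+20 = 138
p=4,m=6: c = 138+24 = 162
p=5,m=3: c = 162+15 = 177
p=5,m=4: c = 177+20 = 197
p=5,m=5: c = 197+25 = 222
p=5,m=6: c = 222+30 = 252
p=6,m=3: c = 252+18 = 270
p=6,m=4: c = 270+24 = 294
p=6,m=5: c = 294+30 = 324
p=6,m=6: c = 324+36 = 360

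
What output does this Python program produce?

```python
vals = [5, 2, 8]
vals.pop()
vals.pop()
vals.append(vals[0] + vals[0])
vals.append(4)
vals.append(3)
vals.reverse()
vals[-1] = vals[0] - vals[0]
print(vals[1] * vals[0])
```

12

pop() removes 8 → [5, 2]
pop() removes 2 → [5]
append vals[0]+vals[0] = 5+5 = 10 → [5, 10]
append 4 → [5, 10, 4]
append 3 → [5, 10, 4, 3]
reverse → [3, 4, 10, 5]
vals[-1] = vals[0]-vals[0] = 3-3 = 0 → [3, 4, 10, 0]
vals[1]*vals[0] = 4*3 = 12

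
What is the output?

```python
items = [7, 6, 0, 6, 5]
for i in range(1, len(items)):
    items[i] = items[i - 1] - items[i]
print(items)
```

i=1: items[1] = 7-6 = 1 → [7, 1, 0, 6, 5]
i=2: items[2] = 1-0 = 1 → [7, 1, 1, 6, 5]
i=3: items[3] = 1-6 = -5 → [7, 1, 1, -5, 5]
i=4: items[4] = (-5)-5 = -10 → [7, 1, 1, -5, -10]

[7, 1, 1, -5, -10]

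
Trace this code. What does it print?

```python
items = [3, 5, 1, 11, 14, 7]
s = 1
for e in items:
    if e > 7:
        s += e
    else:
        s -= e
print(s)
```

e=3: not >7, s = 1-3 = -2
e=5: not >7, s = (-2)-5 = -7
e=1: not >7, s = (-7)-1 = -8
e=11: >7, s = (-8)+11 = 3
e=14: >7, s = 3+14 = 17
e=7: not >7, s = 17-7 = 10

10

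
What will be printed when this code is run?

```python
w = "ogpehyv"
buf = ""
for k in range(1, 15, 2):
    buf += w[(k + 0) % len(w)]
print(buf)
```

geyophv

k=1: add w[1]='g' → 'g'
k=3: add w[3]='e' → 'ge'
k=5: add w[5]='y' → 'gey'
k=7: add w[0]='o' → 'geyo'
k=9: add w[2]='p' → 'geyop'
k=11: add w[4]='h' → 'geyoph'
k=13: add w[6]='v' → 'geyophv'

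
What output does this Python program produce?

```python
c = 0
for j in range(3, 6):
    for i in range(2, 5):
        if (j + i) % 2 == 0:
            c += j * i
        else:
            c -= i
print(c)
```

33

j=3,i=2: odd sum, c = 0-2 = -2
j=3,i=3: even sum, c = (-2)+9 = 7
j=3,i=4: odd sum, c = 7-4 = 3
j=4,i=2: even sum, c = 3+8 = 11
j=4,i=3: odd sum, c = 11-3 = 8
j=4,i=4: even sum, c = 8+16 = 24
j=5,i=2: odd sum, c = 24-2 = 22
j=5,i=3: even sum, c = 22+15 = 37
j=5,i=4: odd sum, c = 37-4 = 33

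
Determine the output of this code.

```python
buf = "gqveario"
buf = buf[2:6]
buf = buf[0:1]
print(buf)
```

v

slice [2:6] → 'vear'
slice [0:1] → 'v'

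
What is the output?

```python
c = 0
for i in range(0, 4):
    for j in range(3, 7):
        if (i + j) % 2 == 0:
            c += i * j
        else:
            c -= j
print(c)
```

i=0,j=3: odd sum, c = 0-3 = -3
i=0,j=4: even sum, c = (-3)+0 = -3
i=0,j=5: odd sum, c = (-3)-5 = -8
i=0,j=6: even sum, c = (-8)+0 = -8
i=1,j=3: even sum, c = (-8)+3 = -5
i=1,j=4: odd sum, c = (-5)-4 = -9
i=1,j=5: even sum, c = (-9)+5 = -4
i=1,j=6: odd sum, c = (-4)-6 = -10
i=2,j=3: odd sum, c = (-10)-3 = -13
i=2,j=4: even sum, c = (-13)+8 = -5
i=2,j=5: odd sum, c = (-5)-5 = -10
i=2,j=6: even sum, c = (-10)+12 = 2
i=3,j=3: even sum, c = 2+9 = 11
i=3,j=4: odd sum, c = 11-4 = 7
i=3,j=5: even sum, c = 7+15 = 22
i=3,j=6: odd sum, c = 22-6 = 16

16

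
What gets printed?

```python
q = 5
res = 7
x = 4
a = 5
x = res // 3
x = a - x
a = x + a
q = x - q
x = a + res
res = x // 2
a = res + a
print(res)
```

x = 7//3 = 2
x = 5-2 = 3
a = 3+5 = 8
q = 3-5 = -2
x = 8+7 = 15
res = 15//2 = 7
a = 7+8 = 15

7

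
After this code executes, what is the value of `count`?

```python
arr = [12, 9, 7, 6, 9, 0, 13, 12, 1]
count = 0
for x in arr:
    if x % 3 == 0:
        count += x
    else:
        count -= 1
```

x=12: %3==0, count = 0+12 = 12
x=9: %3==0, count = 12+9 = 21
x=7: not %3==0, count = 21-1 = 20
x=6: %3==0, count = 20+6 = 26
x=9: %3==0, count = 26+9 = 35
x=0: %3==0, count = 35+0 = 35
x=13: not %3==0, count = 35-1 = 34
x=12: %3==0, count = 34+12 = 46
x=1: not %3==0, count = 46-1 = 45

45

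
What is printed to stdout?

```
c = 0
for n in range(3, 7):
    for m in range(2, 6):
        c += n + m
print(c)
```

n=3,m=2: c = 0+5 = 5
n=3,m=3: c = 5+6 = 11
n=3,m=4: c = 11+7 = 18
n=3,m=5: c = 18+8 = 26
n=4,m=2: c = 26+6 = 32
n=4,m=3: c = 32+7 = 39
n=4,m=4: c = 39+8 = 47
n=4,m=5: c = 47+9 = 56
n=5,m=2: c = 56+7 = 63
n=5,m=3: c = 63+8 = 71
n=5,m=4: c = 71+9 = 80
n=5,m=5: c = 80+10 = 90
n=6,m=2: c = 90+8 = 98
n=6,m=3: c = 98+9 = 107
n=6,m=4: c = 107+10 = 117
n=6,m=5: c = 117+11 = 128

128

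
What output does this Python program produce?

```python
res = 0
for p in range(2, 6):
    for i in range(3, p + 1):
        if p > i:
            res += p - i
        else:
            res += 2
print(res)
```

p=3,i=3: not 3>3, res = 0+2 = 2
p=4,i=3: 4>3, res = 2+1 = 3
p=4,i=4: not 4>4, res = 3+2 = 5
p=5,i=3: 5>3, res = 5+2 = 7
p=5,i=4: 5>4, res = 7+1 = 8
p=5,i=5: not 5>5, res = 8+2 = 10

10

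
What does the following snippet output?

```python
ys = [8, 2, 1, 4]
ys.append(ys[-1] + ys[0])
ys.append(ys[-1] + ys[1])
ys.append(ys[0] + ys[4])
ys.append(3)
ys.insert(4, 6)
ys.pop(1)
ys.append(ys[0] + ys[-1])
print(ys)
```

[8, 1, 4, 6, 12, 14, 20, 3, 11]

append ys[-1]+ys[0] = 4+8 = 12 → [8, 2, 1, 4, 12]
append ys[-1]+ys[1] = 12+2 = 14 → [8, 2, 1, 4, 12, 14]
append ys[0]+ys[4] = 8+12 = 20 → [8, 2, 1, 4, 12, 14, 20]
append 3 → [8, 2, 1, 4, 12, 14, 20, 3]
insert 6 at 4 → [8, 2, 1, 4, 6, 12, 14, 20, 3]
pop(1) removes 2 → [8, 1, 4, 6, 12, 14, 20, 3]
append ys[0]+ys[-1] = 8+3 = 11 → [8, 1, 4, 6, 12, 14, 20, 3, 11]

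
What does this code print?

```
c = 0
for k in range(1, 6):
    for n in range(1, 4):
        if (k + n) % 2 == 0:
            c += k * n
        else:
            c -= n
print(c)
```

34

k=1,n=1: even sum, c = 0+1 = 1
k=1,n=2: odd sum, c = 1-2 = -1
k=1,n=3: even sum, c = (-1)+3 = 2
k=2,n=1: odd sum, c = 2-1 = 1
k=2,n=2: even sum, c = 1+4 = 5
k=2,n=3: odd sum, c = 5-3 = 2
k=3,n=1: even sum, c = 2+3 = 5
k=3,n=2: odd sum, c = 5-2 = 3
k=3,n=3: even sum, c = 3+9 = 12
k=4,n=1: odd sum, c = 12-1 = 11
k=4,n=2: even sum, c = 11+8 = 19
k=4,n=3: odd sum, c = 19-3 = 16
k=5,n=1: even sum, c = 16+5 = 21
k=5,n=2: odd sum, c = 21-2 = 19
k=5,n=3: even sum, c = 19+15 = 34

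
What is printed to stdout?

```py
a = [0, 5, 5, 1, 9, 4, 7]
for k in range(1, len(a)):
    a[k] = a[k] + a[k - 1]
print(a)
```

k=1: a[1] = 5+0 = 5 → [0, 5, 5, 1, 9, 4, 7]
k=2: a[2] = 5+5 = 10 → [0, 5, 10, 1, 9, 4, 7]
k=3: a[3] = 1+10 = 11 → [0, 5, 10, 11, 9, 4, 7]
k=4: a[4] = 9+11 = 20 → [0, 5, 10, 11, 20, 4, 7]
k=5: a[5] = 4+20 = 24 → [0, 5, 10, 11, 20, 24, 7]
k=6: a[6] = 7+24 = 31 → [0, 5, 10, 11, 20, 24, 31]

[0, 5, 10, 11, 20, 24, 31]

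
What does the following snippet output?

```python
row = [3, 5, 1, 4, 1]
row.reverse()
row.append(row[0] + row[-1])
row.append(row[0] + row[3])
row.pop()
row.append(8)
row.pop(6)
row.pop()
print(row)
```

reverse → [1, 4, 1, 5, 3]
append row[0]+row[-1] = 1+3 = 4 → [1, 4, 1, 5, 3, 4]
append row[0]+row[3] = 1+5 = 6 → [1, 4, 1, 5, 3, 4, 6]
pop() removes 6 → [1, 4, 1, 5, 3, 4]
append 8 → [1, 4, 1, 5, 3, 4, 8]
pop(6) removes 8 → [1, 4, 1, 5, 3, 4]
pop() removes 4 → [1, 4, 1, 5, 3]

[1, 4, 1, 5, 3]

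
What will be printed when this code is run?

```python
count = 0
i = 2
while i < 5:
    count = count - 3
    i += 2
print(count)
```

i=2: count = 0-3 = -3
i=4: count = (-3)-3 = -6

-6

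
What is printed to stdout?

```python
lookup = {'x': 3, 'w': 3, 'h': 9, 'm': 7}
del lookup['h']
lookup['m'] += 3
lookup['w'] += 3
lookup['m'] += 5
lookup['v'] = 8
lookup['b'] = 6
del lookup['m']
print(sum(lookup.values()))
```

del 'h' → {'x': 3, 'w': 3, 'm': 7}
lookup['m'] = 7+3 = 10 → {'x': 3, 'w': 3, 'm': 10}
lookup['w'] = 3+3 = 6 → {'x': 3, 'w': 6, 'm': 10}
lookup['m'] = 10+5 = 15 → {'x': 3, 'w': 6, 'm': 15}
lookup['v'] = 8 → {'x': 3, 'w': 6, 'm': 15, 'v': 8}
lookup['b'] = 6 → {'x': 3, 'w': 6, 'm': 15, 'v': 8, 'b': 6}
del 'm' → {'x': 3, 'w': 6, 'v': 8, 'b': 6}
sum of values = 23

23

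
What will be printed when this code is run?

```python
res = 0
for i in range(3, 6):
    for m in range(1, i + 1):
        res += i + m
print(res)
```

i=3,m=1: res = 0+4 = 4
i=3,m=2: res = 4+5 = 9
i=3,m=3: res = 9+6 = 15
i=4,m=1: res = 15+5 = 20
i=4,m=2: res = 20+6 = 26
i=4,m=3: res = 26+7 = 33
i=4,m=4: res = 33+8 = 41
i=5,m=1: res = 41+6 = 47
i=5,m=2: res = 47+7 = 54
i=5,m=3: res = 54+8 = 62
i=5,m=4: res = 62+9 = 71
i=5,m=5: res = 71+10 = 81

81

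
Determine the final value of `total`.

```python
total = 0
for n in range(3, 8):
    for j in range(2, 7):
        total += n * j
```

n=3,j=2: total = 0+6 = 6
n=3,j=3: total = 6+9 = 15
n=3,j=4: total = 15+12 = 27
n=3,j=5: total = 27+15 = 42
n=3,j=6: total = 42+18 = 60
n=4,j=2: total = 60+8 = 68
n=4,j=3: total = 68+12 = 80
n=4,j=4: total = 80+16 = 96
n=4,j=5: total = 96+20 = 116
n=4,j=6: total = 116+24 = 140
n=5,j=2: total = 140+10 = 150
n=5,j=3: total = 150+15 = 165
n=5,j=4: total = 165+20 = 185
n=5,j=5: total = 185+25 = 210
n=5,j=6: total = 210+30 = 240
n=6,j=2: total = 240+12 = 252
n=6,j=3: total = 252+18 = 270
n=6,j=4: total = 270+24 = 294
n=6,j=5: total = 294+30 = 324
n=6,j=6: total = 324+36 = 360
n=7,j=2: total = 360+14 = 374
n=7,j=3: total = 374+21 = 395
n=7,j=4: total = 395+28 = 423
n=7,j=5: total = 423+35 = 458
n=7,j=6: total = 458+42 = 500

500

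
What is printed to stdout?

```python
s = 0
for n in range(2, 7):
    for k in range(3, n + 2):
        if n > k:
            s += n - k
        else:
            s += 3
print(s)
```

37

n=2,k=3: not 2>3, s = 0+3 = 3
n=3,k=3: not 3>3, s = 3+3 = 6
n=3,k=4: not 3>4, s = 6+3 = 9
n=4,k=3: 4>3, s = 9+1 = 10
n=4,k=4: not 4>4, s = 10+3 = 13
n=4,k=5: not 4>5, s = 13+3 = 16
n=5,k=3: 5>3, s = 16+2 = 18
n=5,k=4: 5>4, s = 18+1 = 19
n=5,k=5: not 5>5, s = 19+3 = 22
n=5,k=6: not 5>6, s = 22+3 = 25
n=6,k=3: 6>3, s = 25+3 = 28
n=6,k=4: 6>4, s = 28+2 = 30
n=6,k=5: 6>5, s = 30+1 = 31
n=6,k=6: not 6>6, s = 31+3 = 34
n=6,k=7: not 6>7, s = 34+3 = 37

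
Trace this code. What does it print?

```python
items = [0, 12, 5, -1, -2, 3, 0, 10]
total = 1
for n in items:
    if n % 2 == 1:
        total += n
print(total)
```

n=0: not odd
n=12: not odd
n=5: odd, total = 1+5 = 6
n=-1: odd, total = 6+(-1) = 5
n=-2: not odd
n=3: odd, total = 5+3 = 8
n=0: not odd
n=10: not odd

8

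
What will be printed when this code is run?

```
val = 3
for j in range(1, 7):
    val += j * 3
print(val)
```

66

j=1: val = 3+1*3 = 6
j=2: val = 6+2*3 = 12
j=3: val = 12+3*3 = 21
j=4: val = 21+4*3 = 33
j=5: val = 33+5*3 = 48
j=6: val = 48+6*3 = 66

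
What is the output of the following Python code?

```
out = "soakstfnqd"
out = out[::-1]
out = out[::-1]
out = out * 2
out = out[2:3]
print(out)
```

reverse → 'dqnftskaos'
reverse → 'soakstfnqd'
repeat ×2 → 'soakstfnqdsoakstfnqd'
slice [2:3] → 'a'

a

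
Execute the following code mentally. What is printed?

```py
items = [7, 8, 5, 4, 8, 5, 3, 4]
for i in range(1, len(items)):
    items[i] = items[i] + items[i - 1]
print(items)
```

i=1: items[1] = 8+7 = 15 → [7, 15, 5, 4, 8, 5, 3, 4]
i=2: items[2] = 5+15 = 20 → [7, 15, 20, 4, 8, 5, 3, 4]
i=3: items[3] = 4+20 = 24 → [7, 15, 20, 24, 8, 5, 3, 4]
i=4: items[4] = 8+24 = 32 → [7, 15, 20, 24, 32, 5, 3, 4]
i=5: items[5] = 5+32 = 37 → [7, 15, 20, 24, 32, 37, 3, 4]
i=6: items[6] = 3+37 = 40 → [7, 15, 20, 24, 32, 37, 40, 4]
i=7: items[7] = 4+40 = 44 → [7, 15, 20, 24, 32, 37, 40, 44]

[7, 15, 20, 24, 32, 37, 40, 44]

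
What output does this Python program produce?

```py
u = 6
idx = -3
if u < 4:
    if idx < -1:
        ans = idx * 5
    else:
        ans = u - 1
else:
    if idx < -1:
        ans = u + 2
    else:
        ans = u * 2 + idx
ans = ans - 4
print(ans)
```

4

u=6, idx=-3
u < 4 is False; idx < -1 is True
→ ans = u + 2 = 8
ans = 8-4 = 4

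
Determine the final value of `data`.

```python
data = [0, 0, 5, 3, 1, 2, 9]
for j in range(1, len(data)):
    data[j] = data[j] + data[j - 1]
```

j=1: data[1] = 0+0 = 0 → [0, 0, 5, 3, 1, 2, 9]
j=2: data[2] = 5+0 = 5 → [0, 0, 5, 3, 1, 2, 9]
j=3: data[3] = 3+5 = 8 → [0, 0, 5, 8, 1, 2, 9]
j=4: data[4] = 1+8 = 9 → [0, 0, 5, 8, 9, 2, 9]
j=5: data[5] = 2+9 = 11 → [0, 0, 5, 8, 9, 11, 9]
j=6: data[6] = 9+11 = 20 → [0, 0, 5, 8, 9, 11, 20]

[0, 0, 5, 8, 9, 11, 20]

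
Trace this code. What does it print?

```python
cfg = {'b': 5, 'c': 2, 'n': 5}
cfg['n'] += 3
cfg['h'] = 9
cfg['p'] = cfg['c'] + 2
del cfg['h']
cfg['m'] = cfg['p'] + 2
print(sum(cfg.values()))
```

25

cfg['n'] = 5+3 = 8 → {'b': 5, 'c': 2, 'n': 8}
cfg['h'] = 9 → {'b': 5, 'c': 2, 'n': 8, 'h': 9}
cfg['p'] = cfg['c']+2 = 4 → {'b': 5, 'c': 2, 'n': 8, 'h': 9, 'p': 4}
del 'h' → {'b': 5, 'c': 2, 'n': 8, 'p': 4}
cfg['m'] = cfg['p']+2 = 6 → {'b': 5, 'c': 2, 'n': 8, 'p': 4, 'm': 6}
sum of values = 25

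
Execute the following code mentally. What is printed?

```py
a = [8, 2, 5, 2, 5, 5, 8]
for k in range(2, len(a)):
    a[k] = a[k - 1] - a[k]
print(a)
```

k=2: a[2] = 2-5 = -3 → [8, 2, -3, 2, 5, 5, 8]
k=3: a[3] = (-3)-2 = -5 → [8, 2, -3, -5, 5, 5, 8]
k=4: a[4] = (-5)-5 = -10 → [8, 2, -3, -5, -10, 5, 8]
k=5: a[5] = (-10)-5 = -15 → [8, 2, -3, -5, -10, -15, 8]
k=6: a[6] = (-15)-8 = -23 → [8, 2, -3, -5, -10, -15, -23]

[8, 2, -3, -5, -10, -15, -23]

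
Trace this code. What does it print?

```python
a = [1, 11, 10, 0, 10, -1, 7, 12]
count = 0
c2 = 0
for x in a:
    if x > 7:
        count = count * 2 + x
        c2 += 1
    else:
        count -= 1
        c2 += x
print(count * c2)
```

1496

x=1: not >7, count = 0-1 = -1; c2=1
x=11: >7, count = (-1)*2+11 = 9; c2=2
x=10: >7, count = 9*2+10 = 28; c2=3
x=0: not >7, count = 28-1 = 27; c2=3
x=10: >7, count = 27*2+10 = 64; c2=4
x=-1: not >7, count = 64-1 = 63; c2=3
x=7: not >7, count = 63-1 = 62; c2=10
x=12: >7, count = 62*2+12 = 136; c2=11
count*c2 = 136*11 = 1496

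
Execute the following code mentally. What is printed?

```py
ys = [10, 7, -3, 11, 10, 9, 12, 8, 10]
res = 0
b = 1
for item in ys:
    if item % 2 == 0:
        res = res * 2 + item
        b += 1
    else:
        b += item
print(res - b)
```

284

item=10: even, res = 0*2+10 = 10; b=2
item=7: not even; b=9
item=-3: not even; b=6
item=11: not even; b=17
item=10: even, res = 10*2+10 = 30; b=18
item=9: not even; b=27
item=12: even, res = 30*2+12 = 72; b=28
item=8: even, res = 72*2+8 = 152; b=29
item=10: even, res = 152*2+10 = 314; b=30
res-b = 314-30 = 284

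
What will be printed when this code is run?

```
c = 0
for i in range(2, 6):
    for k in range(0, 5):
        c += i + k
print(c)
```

110

i=2,k=0: c = 0+2 = 2
i=2,k=1: c = 2+3 = 5
i=2,k=2: c = 5+4 = 9
i=2,k=3: c = 9+5 = 14
i=2,k=4: c = 14+6 = 20
i=3,k=0: c = 20+3 = 23
i=3,k=1: c = 23+4 = 27
i=3,k=2: c = 27+5 = 32
i=3,k=3: c = 32+6 = 38
i=3,k=4: c = 38+7 = 45
i=4,k=0: c = 45+4 = 49
i=4,k=1: c = 49+5 = 54
i=4,k=2: c = 54+6 = 60
i=4,k=3: c = 60+7 = 67
i=4,k=4: c = 67+8 = 75
i=5,k=0: c = 75+5 = 80
i=5,k=1: c = 80+6 = 86
i=5,k=2: c = 86+7 = 93
i=5,k=3: c = 93+8 = 101
i=5,k=4: c = 101+9 = 110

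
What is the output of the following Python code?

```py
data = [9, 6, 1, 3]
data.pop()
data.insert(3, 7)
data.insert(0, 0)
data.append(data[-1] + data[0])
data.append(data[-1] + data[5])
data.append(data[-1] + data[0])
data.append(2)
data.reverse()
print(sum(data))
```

pop() removes 3 → [9, 6, 1]
insert 7 at 3 → [9, 6, 1, 7]
insert 0 at 0 → [0, 9, 6, 1, 7]
append data[-1]+data[0] = 7+0 = 7 → [0, 9, 6, 1, 7, 7]
append data[-1]+data[5] = 7+7 = 14 → [0, 9, 6, 1, 7, 7, 14]
append data[-1]+data[0] = 14+0 = 14 → [0, 9, 6, 1, 7, 7, 14, 14]
append 2 → [0, 9, 6, 1, 7, 7, 14, 14, 2]
reverse → [2, 14, 14, 7, 7, 1, 6, 9, 0]
sum = 60

60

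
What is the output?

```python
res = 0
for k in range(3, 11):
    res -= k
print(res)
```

k=3: res = 0-3 = -3
k=4: res = (-3)-4 = -7
k=5: res = (-7)-5 = -12
k=6: res = (-12)-6 = -18
k=7: res = (-18)-7 = -25
k=8: res = (-25)-8 = -33
k=9: res = (-33)-9 = -42
k=10: res = (-42)-10 = -52

-52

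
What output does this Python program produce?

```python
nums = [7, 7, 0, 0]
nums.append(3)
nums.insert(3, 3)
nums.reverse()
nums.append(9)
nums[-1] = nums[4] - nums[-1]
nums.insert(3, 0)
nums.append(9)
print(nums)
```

[3, 0, 3, 0, 0, 7, 7, -2, 9]

append 3 → [7, 7, 0, 0, 3]
insert 3 at 3 → [7, 7, 0, 3, 0, 3]
reverse → [3, 0, 3, 0, 7, 7]
append 9 → [3, 0, 3, 0, 7, 7, 9]
nums[-1] = nums[4]-nums[-1] = 7-9 = -2 → [3, 0, 3, 0, 7, 7, -2]
insert 0 at 3 → [3, 0, 3, 0, 0, 7, 7, -2]
append 9 → [3, 0, 3, 0, 0, 7, 7, -2, 9]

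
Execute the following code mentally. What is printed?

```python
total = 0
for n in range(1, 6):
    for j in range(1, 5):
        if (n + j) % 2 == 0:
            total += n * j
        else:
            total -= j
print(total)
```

n=1,j=1: even sum, total = 0+1 = 1
n=1,j=2: odd sum, total = 1-2 = -1
n=1,j=3: even sum, total = (-1)+3 = 2
n=1,j=4: odd sum, total = 2-4 = -2
n=2,j=1: odd sum, total = (-2)-1 = -3
n=2,j=2: even sum, total = (-3)+4 = 1
n=2,j=3: odd sum, total = 1-3 = -2
n=2,j=4: even sum, total = (-2)+8 = 6
n=3,j=1: even sum, total = 6+3 = 9
n=3,j=2: odd sum, total = 9-2 = 7
n=3,j=3: even sum, total = 7+9 = 16
n=3,j=4: odd sum, total = 16-4 = 12
n=4,j=1: odd sum, total = 12-1 = 11
n=4,j=2: even sum, total = 11+8 = 19
n=4,j=3: odd sum, total = 19-3 = 16
n=4,j=4: even sum, total = 16+16 = 32
n=5,j=1: even sum, total = 32+5 = 37
n=5,j=2: odd sum, total = 37-2 = 35
n=5,j=3: even sum, total = 35+15 = 50
n=5,j=4: odd sum, total = 50-4 = 46

46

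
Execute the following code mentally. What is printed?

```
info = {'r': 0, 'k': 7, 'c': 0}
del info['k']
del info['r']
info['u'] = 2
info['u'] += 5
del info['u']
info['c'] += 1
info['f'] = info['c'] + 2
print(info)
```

del 'k' → {'r': 0, 'c': 0}
del 'r' → {'c': 0}
info['u'] = 2 → {'c': 0, 'u': 2}
info['u'] = 2+5 = 7 → {'c': 0, 'u': 7}
del 'u' → {'c': 0}
info['c'] = 0+1 = 1 → {'c': 1}
info['f'] = info['c']+2 = 3 → {'c': 1, 'f': 3}

{'c': 1, 'f': 3}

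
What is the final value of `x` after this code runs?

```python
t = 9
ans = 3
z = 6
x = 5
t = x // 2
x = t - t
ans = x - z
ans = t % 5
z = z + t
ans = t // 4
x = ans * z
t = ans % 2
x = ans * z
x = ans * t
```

0

t = 5//2 = 2
x = 2-2 = 0
ans = 0-6 = -6
ans = 2%5 = 2
z = 6+2 = 8
ans = 2//4 = 0
x = 0*8 = 0
t = 0%2 = 0
x = 0*8 = 0
x = 0*0 = 0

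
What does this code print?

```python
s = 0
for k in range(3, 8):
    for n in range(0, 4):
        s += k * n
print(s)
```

k=3,n=0: s = 0+0 = 0
k=3,n=1: s = 0+3 = 3
k=3,n=2: s = 3+6 = 9
k=3,n=3: s = 9+9 = 18
k=4,n=0: s = 18+0 = 18
k=4,n=1: s = 18+4 = 22
k=4,n=2: s = 22+8 = 30
k=4,n=3: s = 30+12 = 42
k=5,n=0: s = 42+0 = 42
k=5,n=1: s = 42+5 = 47
k=5,n=2: s = 47+10 = 57
k=5,n=3: s = 57+15 = 72
k=6,n=0: s = 72+0 = 72
k=6,n=1: s = 72+6 = 78
k=6,n=2: s = 78+12 = 90
k=6,n=3: s = 90+18 = 108
k=7,n=0: s = 108+0 = 108
k=7,n=1: s = 108+7 = 115
k=7,n=2: s = 115+14 = 129
k=7,n=3: s = 129+21 = 150

150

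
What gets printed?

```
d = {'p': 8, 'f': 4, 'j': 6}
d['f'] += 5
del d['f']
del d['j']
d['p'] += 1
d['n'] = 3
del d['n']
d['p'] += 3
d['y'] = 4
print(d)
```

{'p': 12, 'y': 4}

d['f'] = 4+5 = 9 → {'p': 8, 'f': 9, 'j': 6}
del 'f' → {'p': 8, 'j': 6}
del 'j' → {'p': 8}
d['p'] = 8+1 = 9 → {'p': 9}
d['n'] = 3 → {'p': 9, 'n': 3}
del 'n' → {'p': 9}
d['p'] = 9+3 = 12 → {'p': 12}
d['y'] = 4 → {'p': 12, 'y': 4}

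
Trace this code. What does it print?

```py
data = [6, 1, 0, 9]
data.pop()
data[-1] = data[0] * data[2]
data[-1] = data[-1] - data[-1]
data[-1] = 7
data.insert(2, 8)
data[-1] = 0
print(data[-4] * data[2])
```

pop() removes 9 → [6, 1, 0]
data[-1] = data[0]*data[2] = 6*0 = 0 → [6, 1, 0]
data[-1] = data[-1]-data[-1] = 0-0 = 0 → [6, 1, 0]
data[-1] = 7 → [6, 1, 7]
insert 8 at 2 → [6, 1, 8, 7]
data[-1] = 0 → [6, 1, 8, 0]
data[-4]*data[2] = 6*8 = 48

48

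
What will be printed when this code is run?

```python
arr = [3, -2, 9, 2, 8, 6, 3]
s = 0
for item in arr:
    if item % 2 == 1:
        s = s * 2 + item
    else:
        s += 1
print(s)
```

43

item=3: odd, s = 0*2+3 = 3
item=-2: not odd, s = 3+1 = 4
item=9: odd, s = 4*2+9 = 17
item=2: not odd, s = 17+1 = 18
item=8: not odd, s = 18+1 = 19
item=6: not odd, s = 19+1 = 20
item=3: odd, s = 20*2+3 = 43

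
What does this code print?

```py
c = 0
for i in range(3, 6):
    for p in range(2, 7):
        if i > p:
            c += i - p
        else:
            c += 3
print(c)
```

37

i=3,p=2: 3>2, c = 0+1 = 1
i=3,p=3: not 3>3, c = 1+3 = 4
i=3,p=4: not 3>4, c = 4+3 = 7
i=3,p=5: not 3>5, c = 7+3 = 10
i=3,p=6: not 3>6, c = 10+3 = 13
i=4,p=2: 4>2, c = 13+2 = 15
i=4,p=3: 4>3, c = 15+1 = 16
i=4,p=4: not 4>4, c = 16+3 = 19
i=4,p=5: not 4>5, c = 19+3 = 22
i=4,p=6: not 4>6, c = 22+3 = 25
i=5,p=2: 5>2, c = 25+3 = 28
i=5,p=3: 5>3, c = 28+2 = 30
i=5,p=4: 5>4, c = 30+1 = 31
i=5,p=5: not 5>5, c = 31+3 = 34
i=5,p=6: not 5>6, c = 34+3 = 37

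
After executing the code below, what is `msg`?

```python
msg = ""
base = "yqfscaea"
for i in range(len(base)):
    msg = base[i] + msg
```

'aeacsfqy'

i=0: prepend 'y' → 'y'
i=1: prepend 'q' → 'qy'
i=2: prepend 'f' → 'fqy'
i=3: prepend 's' → 'sfqy'
i=4: prepend 'c' → 'csfqy'
i=5: prepend 'a' → 'acsfqy'
i=6: prepend 'e' → 'eacsfqy'
i=7: prepend 'a' → 'aeacsfqy'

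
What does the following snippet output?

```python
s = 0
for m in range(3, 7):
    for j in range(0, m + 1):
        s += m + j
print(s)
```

156

m=3,j=0: s = 0+3 = 3
m=3,j=1: s = 3+4 = 7
m=3,j=2: s = 7+5 = 12
m=3,j=3: s = 12+6 = 18
m=4,j=0: s = 18+4 = 22
m=4,j=1: s = 22+5 = 27
m=4,j=2: s = 27+6 = 33
m=4,j=3: s = 33+7 = 40
m=4,j=4: s = 40+8 = 48
m=5,j=0: s = 48+5 = 53
m=5,j=1: s = 53+6 = 59
m=5,j=2: s = 59+7 = 66
m=5,j=3: s = 66+8 = 74
m=5,j=4: s = 74+9 = 83
m=5,j=5: s = 83+10 = 93
m=6,j=0: s = 93+6 = 99
m=6,j=1: s = 99+7 = 106
m=6,j=2: s = 106+8 = 114
m=6,j=3: s = 114+9 = 123
m=6,j=4: s = 123+10 = 133
m=6,j=5: s = 133+11 = 144
m=6,j=6: s = 144+12 = 156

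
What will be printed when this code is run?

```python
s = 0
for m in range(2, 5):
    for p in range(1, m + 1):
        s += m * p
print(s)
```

64

m=2,p=1: s = 0+2 = 2
m=2,p=2: s = 2+4 = 6
m=3,p=1: s = 6+3 = 9
m=3,p=2: s = 9+6 = 15
m=3,p=3: s = 15+9 = 24
m=4,p=1: s = 24+4 = 28
m=4,p=2: s = 28+8 = 36
m=4,p=3: s = 36+12 = 48
m=4,p=4: s = 48+16 = 64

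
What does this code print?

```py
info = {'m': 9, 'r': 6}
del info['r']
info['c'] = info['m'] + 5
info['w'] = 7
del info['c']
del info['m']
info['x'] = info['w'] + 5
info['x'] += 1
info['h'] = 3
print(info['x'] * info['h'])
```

39

del 'r' → {'m': 9}
info['c'] = info['m']+5 = 14 → {'m': 9, 'c': 14}
info['w'] = 7 → {'m': 9, 'c': 14, 'w': 7}
del 'c' → {'m': 9, 'w': 7}
del 'm' → {'w': 7}
info['x'] = info['w']+5 = 12 → {'w': 7, 'x': 12}
info['x'] = 12+1 = 13 → {'w': 7, 'x': 13}
info['h'] = 3 → {'w': 7, 'x': 13, 'h': 3}
info['x']*info['h'] = 13*3 = 39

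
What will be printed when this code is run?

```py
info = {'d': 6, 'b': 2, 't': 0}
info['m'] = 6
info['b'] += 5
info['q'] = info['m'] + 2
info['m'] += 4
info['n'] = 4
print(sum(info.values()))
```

35

info['m'] = 6 → {'d': 6, 'b': 2, 't': 0, 'm': 6}
info['b'] = 2+5 = 7 → {'d': 6, 'b': 7, 't': 0, 'm': 6}
info['q'] = info['m']+2 = 8 → {'d': 6, 'b': 7, 't': 0, 'm': 6, 'q': 8}
info['m'] = 6+4 = 10 → {'d': 6, 'b': 7, 't': 0, 'm': 10, 'q': 8}
info['n'] = 4 → {'d': 6, 'b': 7, 't': 0, 'm': 10, 'q': 8, 'n': 4}
sum of values = 35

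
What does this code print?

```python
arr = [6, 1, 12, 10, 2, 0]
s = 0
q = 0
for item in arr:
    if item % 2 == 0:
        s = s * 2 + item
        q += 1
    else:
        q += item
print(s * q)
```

item=6: even, s = 0*2+6 = 6; q=1
item=1: not even; q=2
item=12: even, s = 6*2+12 = 24; q=3
item=10: even, s = 24*2+10 = 58; q=4
item=2: even, s = 58*2+2 = 118; q=5
item=0: even, s = 118*2+0 = 236; q=6
s*q = 236*6 = 1416

1416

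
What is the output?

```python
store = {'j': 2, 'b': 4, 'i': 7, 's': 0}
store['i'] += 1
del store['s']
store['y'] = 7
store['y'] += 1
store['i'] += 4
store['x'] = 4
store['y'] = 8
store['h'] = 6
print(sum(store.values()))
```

36

store['i'] = 7+1 = 8 → {'j': 2, 'b': 4, 'i': 8, 's': 0}
del 's' → {'j': 2, 'b': 4, 'i': 8}
store['y'] = 7 → {'j': 2, 'b': 4, 'i': 8, 'y': 7}
store['y'] = 7+1 = 8 → {'j': 2, 'b': 4, 'i': 8, 'y': 8}
store['i'] = 8+4 = 12 → {'j': 2, 'b': 4, 'i': 12, 'y': 8}
store['x'] = 4 → {'j': 2, 'b': 4, 'i': 12, 'y': 8, 'x': 4}
store['y'] = 8 → {'j': 2, 'b': 4, 'i': 12, 'y': 8, 'x': 4}
store['h'] = 6 → {'j': 2, 'b': 4, 'i': 12, 'y': 8, 'x': 4, 'h': 6}
sum of values = 36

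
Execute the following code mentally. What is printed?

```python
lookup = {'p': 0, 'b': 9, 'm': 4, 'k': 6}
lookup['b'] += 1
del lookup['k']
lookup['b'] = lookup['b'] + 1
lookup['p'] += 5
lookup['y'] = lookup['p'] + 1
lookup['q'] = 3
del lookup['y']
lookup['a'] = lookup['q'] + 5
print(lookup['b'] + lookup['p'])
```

16

lookup['b'] = 9+1 = 10 → {'p': 0, 'b': 10, 'm': 4, 'k': 6}
del 'k' → {'p': 0, 'b': 10, 'm': 4}
lookup['b'] = lookup['b']+1 = 11 → {'p': 0, 'b': 11, 'm': 4}
lookup['p'] = 0+5 = 5 → {'p': 5, 'b': 11, 'm': 4}
lookup['y'] = lookup['p']+1 = 6 → {'p': 5, 'b': 11, 'm': 4, 'y': 6}
lookup['q'] = 3 → {'p': 5, 'b': 11, 'm': 4, 'y': 6, 'q': 3}
del 'y' → {'p': 5, 'b': 11, 'm': 4, 'q': 3}
lookup['a'] = lookup['q']+5 = 8 → {'p': 5, 'b': 11, 'm': 4, 'q': 3, 'a': 8}
lookup['b']+lookup['p'] = 11+5 = 16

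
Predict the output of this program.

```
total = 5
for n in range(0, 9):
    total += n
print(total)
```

41

n=0: total = 5+0 = 5
n=1: total = 5+1 = 6
n=2: total = 6+2 = 8
n=3: total = 8+3 = 11
n=4: total = 11+4 = 15
n=5: total = 15+5 = 20
n=6: total = 20+6 = 26
n=7: total = 26+7 = 33
n=8: total = 33+8 = 41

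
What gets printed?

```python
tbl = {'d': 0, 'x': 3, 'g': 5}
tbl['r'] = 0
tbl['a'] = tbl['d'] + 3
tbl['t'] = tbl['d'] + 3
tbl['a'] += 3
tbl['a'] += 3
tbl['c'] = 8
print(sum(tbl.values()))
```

28

tbl['r'] = 0 → {'d': 0, 'x': 3, 'g': 5, 'r': 0}
tbl['a'] = tbl['d']+3 = 3 → {'d': 0, 'x': 3, 'g': 5, 'r': 0, 'a': 3}
tbl['t'] = tbl['d']+3 = 3 → {'d': 0, 'x': 3, 'g': 5, 'r': 0, 'a': 3, 't': 3}
tbl['a'] = 3+3 = 6 → {'d': 0, 'x': 3, 'g': 5, 'r': 0, 'a': 6, 't': 3}
tbl['a'] = 6+3 = 9 → {'d': 0, 'x': 3, 'g': 5, 'r': 0, 'a': 9, 't': 3}
tbl['c'] = 8 → {'d': 0, 'x': 3, 'g': 5, 'r': 0, 'a': 9, 't': 3, 'c': 8}
sum of values = 28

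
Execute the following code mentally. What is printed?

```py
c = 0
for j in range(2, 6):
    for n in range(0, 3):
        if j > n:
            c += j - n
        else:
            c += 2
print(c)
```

j=2,n=0: 2>0, c = 0+2 = 2
j=2,n=1: 2>1, c = 2+1 = 3
j=2,n=2: not 2>2, c = 3+2 = 5
j=3,n=0: 3>0, c = 5+3 = 8
j=3,n=1: 3>1, c = 8+2 = 10
j=3,n=2: 3>2, c = 10+1 = 11
j=4,n=0: 4>0, c = 11+4 = 15
j=4,n=1: 4>1, c = 15+3 = 18
j=4,n=2: 4>2, c = 18+2 = 20
j=5,n=0: 5>0, c = 20+5 = 25
j=5,n=1: 5>1, c = 25+4 = 29
j=5,n=2: 5>2, c = 29+3 = 32

32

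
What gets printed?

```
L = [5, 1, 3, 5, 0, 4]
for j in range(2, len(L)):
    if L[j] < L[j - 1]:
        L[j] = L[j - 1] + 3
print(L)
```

j=2: 3>=1, unchanged → [5, 1, 3, 5, 0, 4]
j=3: 5>=3, unchanged → [5, 1, 3, 5, 0, 4]
j=4: 0<5, L[4] = 5+3 = 8 → [5, 1, 3, 5, 8, 4]
j=5: 4<8, L[5] = 8+3 = 11 → [5, 1, 3, 5, 8, 11]

[5, 1, 3, 5, 8, 11]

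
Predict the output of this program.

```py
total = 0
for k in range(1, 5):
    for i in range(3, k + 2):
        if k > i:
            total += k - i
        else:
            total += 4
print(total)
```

21

k=2,i=3: not 2>3, total = 0+4 = 4
k=3,i=3: not 3>3, total = 4+4 = 8
k=3,i=4: not 3>4, total = 8+4 = 12
k=4,i=3: 4>3, total = 12+1 = 13
k=4,i=4: not 4>4, total = 13+4 = 17
k=4,i=5: not 4>5, total = 17+4 = 21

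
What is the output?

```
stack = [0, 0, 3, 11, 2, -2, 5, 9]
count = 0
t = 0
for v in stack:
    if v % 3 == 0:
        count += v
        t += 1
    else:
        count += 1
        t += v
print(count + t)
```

36

v=0: %3==0, count = 0+0 = 0; t=1
v=0: %3==0, count = 0+0 = 0; t=2
v=3: %3==0, count = 0+3 = 3; t=3
v=11: not %3==0, count = 3+1 = 4; t=14
v=2: not %3==0, count = 4+1 = 5; t=16
v=-2: not %3==0, count = 5+1 = 6; t=14
v=5: not %3==0, count = 6+1 = 7; t=19
v=9: %3==0, count = 7+9 = 16; t=20
count+t = 16+20 = 36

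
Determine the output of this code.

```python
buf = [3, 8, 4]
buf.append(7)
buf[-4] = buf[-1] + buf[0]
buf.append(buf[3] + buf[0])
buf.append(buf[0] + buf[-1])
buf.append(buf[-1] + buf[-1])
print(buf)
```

[10, 8, 4, 7, 17, 27, 54]

append 7 → [3, 8, 4, 7]
buf[-4] = buf[-1]+buf[0] = 7+3 = 10 → [10, 8, 4, 7]
append buf[3]+buf[0] = 7+10 = 17 → [10, 8, 4, 7, 17]
append buf[0]+buf[-1] = 10+17 = 27 → [10, 8, 4, 7, 17, 27]
append buf[-1]+buf[-1] = 27+27 = 54 → [10, 8, 4, 7, 17, 27, 54]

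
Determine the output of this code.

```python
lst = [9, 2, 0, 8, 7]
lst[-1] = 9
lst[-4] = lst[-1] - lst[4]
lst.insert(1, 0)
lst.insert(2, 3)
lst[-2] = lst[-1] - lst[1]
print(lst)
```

[9, 0, 3, 0, 0, 9, 9]

lst[-1] = 9 → [9, 2, 0, 8, 9]
lst[-4] = lst[-1]-lst[4] = 9-9 = 0 → [9, 0, 0, 8, 9]
insert 0 at 1 → [9, 0, 0, 0, 8, 9]
insert 3 at 2 → [9, 0, 3, 0, 0, 8, 9]
lst[-2] = lst[-1]-lst[1] = 9-0 = 9 → [9, 0, 3, 0, 0, 9, 9]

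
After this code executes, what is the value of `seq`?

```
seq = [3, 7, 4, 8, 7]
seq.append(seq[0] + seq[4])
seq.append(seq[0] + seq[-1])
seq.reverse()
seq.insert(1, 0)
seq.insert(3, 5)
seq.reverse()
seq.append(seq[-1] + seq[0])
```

[3, 7, 4, 8, 7, 5, 10, 0, 13, 16]

append seq[0]+seq[4] = 3+7 = 10 → [3, 7, 4, 8, 7, 10]
append seq[0]+seq[-1] = 3+10 = 13 → [3, 7, 4, 8, 7, 10, 13]
reverse → [13, 10, 7, 8, 4, 7, 3]
insert 0 at 1 → [13, 0, 10, 7, 8, 4, 7, 3]
insert 5 at 3 → [13, 0, 10, 5, 7, 8, 4, 7, 3]
reverse → [3, 7, 4, 8, 7, 5, 10, 0, 13]
append seq[-1]+seq[0] = 13+3 = 16 → [3, 7, 4, 8, 7, 5, 10, 0, 13, 16]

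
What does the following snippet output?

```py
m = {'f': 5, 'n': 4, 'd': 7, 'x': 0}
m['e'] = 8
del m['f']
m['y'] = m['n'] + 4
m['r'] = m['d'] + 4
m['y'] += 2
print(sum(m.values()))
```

m['e'] = 8 → {'f': 5, 'n': 4, 'd': 7, 'x': 0, 'e': 8}
del 'f' → {'n': 4, 'd': 7, 'x': 0, 'e': 8}
m['y'] = m['n']+4 = 8 → {'n': 4, 'd': 7, 'x': 0, 'e': 8, 'y': 8}
m['r'] = m['d']+4 = 11 → {'n': 4, 'd': 7, 'x': 0, 'e': 8, 'y': 8, 'r': 11}
m['y'] = 8+2 = 10 → {'n': 4, 'd': 7, 'x': 0, 'e': 8, 'y': 10, 'r': 11}
sum of values = 40

40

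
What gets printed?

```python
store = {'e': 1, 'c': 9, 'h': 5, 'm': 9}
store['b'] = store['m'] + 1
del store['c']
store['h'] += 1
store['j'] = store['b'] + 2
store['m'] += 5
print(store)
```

{'e': 1, 'h': 6, 'm': 14, 'b': 10, 'j': 12}

store['b'] = store['m']+1 = 10 → {'e': 1, 'c': 9, 'h': 5, 'm': 9, 'b': 10}
del 'c' → {'e': 1, 'h': 5, 'm': 9, 'b': 10}
store['h'] = 5+1 = 6 → {'e': 1, 'h': 6, 'm': 9, 'b': 10}
store['j'] = store['b']+2 = 12 → {'e': 1, 'h': 6, 'm': 9, 'b': 10, 'j': 12}
store['m'] = 9+5 = 14 → {'e': 1, 'h': 6, 'm': 14, 'b': 10, 'j': 12}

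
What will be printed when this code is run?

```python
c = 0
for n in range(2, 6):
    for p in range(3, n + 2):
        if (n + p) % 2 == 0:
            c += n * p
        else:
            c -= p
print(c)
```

n=2,p=3: odd sum, c = 0-3 = -3
n=3,p=3: even sum, c = (-3)+9 = 6
n=3,p=4: odd sum, c = 6-4 = 2
n=4,p=3: odd sum, c = 2-3 = -1
n=4,p=4: even sum, c = (-1)+16 = 15
n=4,p=5: odd sum, c = 15-5 = 10
n=5,p=3: even sum, c = 10+15 = 25
n=5,p=4: odd sum, c = 25-4 = 21
n=5,p=5: even sum, c = 21+25 = 46
n=5,p=6: odd sum, c = 46-6 = 40

40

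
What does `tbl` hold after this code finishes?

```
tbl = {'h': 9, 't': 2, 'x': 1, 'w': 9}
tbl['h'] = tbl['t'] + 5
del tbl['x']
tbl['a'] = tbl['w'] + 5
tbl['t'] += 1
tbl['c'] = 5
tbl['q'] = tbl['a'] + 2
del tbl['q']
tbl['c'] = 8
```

{'h': 7, 't': 3, 'w': 9, 'a': 14, 'c': 8}

tbl['h'] = tbl['t']+5 = 7 → {'h': 7, 't': 2, 'x': 1, 'w': 9}
del 'x' → {'h': 7, 't': 2, 'w': 9}
tbl['a'] = tbl['w']+5 = 14 → {'h': 7, 't': 2, 'w': 9, 'a': 14}
tbl['t'] = 2+1 = 3 → {'h': 7, 't': 3, 'w': 9, 'a': 14}
tbl['c'] = 5 → {'h': 7, 't': 3, 'w': 9, 'a': 14, 'c': 5}
tbl['q'] = tbl['a']+2 = 16 → {'h': 7, 't': 3, 'w': 9, 'a': 14, 'c': 5, 'q': 16}
del 'q' → {'h': 7, 't': 3, 'w': 9, 'a': 14, 'c': 5}
tbl['c'] = 8 → {'h': 7, 't': 3, 'w': 9, 'a': 14, 'c': 8}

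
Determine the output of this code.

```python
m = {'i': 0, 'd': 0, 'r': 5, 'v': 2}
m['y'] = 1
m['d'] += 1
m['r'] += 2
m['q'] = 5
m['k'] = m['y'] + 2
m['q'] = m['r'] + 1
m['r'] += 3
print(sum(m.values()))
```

25

m['y'] = 1 → {'i': 0, 'd': 0, 'r': 5, 'v': 2, 'y': 1}
m['d'] = 0+1 = 1 → {'i': 0, 'd': 1, 'r': 5, 'v': 2, 'y': 1}
m['r'] = 5+2 = 7 → {'i': 0, 'd': 1, 'r': 7, 'v': 2, 'y': 1}
m['q'] = 5 → {'i': 0, 'd': 1, 'r': 7, 'v': 2, 'y': 1, 'q': 5}
m['k'] = m['y']+2 = 3 → {'i': 0, 'd': 1, 'r': 7, 'v': 2, 'y': 1, 'q': 5, 'k': 3}
m['q'] = m['r']+1 = 8 → {'i': 0, 'd': 1, 'r': 7, 'v': 2, 'y': 1, 'q': 8, 'k': 3}
m['r'] = 7+3 = 10 → {'i': 0, 'd': 1, 'r': 10, 'v': 2, 'y': 1, 'q': 8, 'k': 3}
sum of values = 25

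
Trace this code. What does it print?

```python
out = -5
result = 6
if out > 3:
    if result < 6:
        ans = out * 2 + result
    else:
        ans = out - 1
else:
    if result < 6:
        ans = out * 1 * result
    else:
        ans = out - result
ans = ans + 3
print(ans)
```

out=-5, result=6
out > 3 is False; result < 6 is False
→ ans = out - result = -11
ans = (-11)+3 = -8

-8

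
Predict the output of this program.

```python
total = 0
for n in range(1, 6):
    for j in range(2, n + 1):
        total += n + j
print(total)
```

n=2,j=2: total = 0+4 = 4
n=3,j=2: total = 4+5 = 9
n=3,j=3: total = 9+6 = 15
n=4,j=2: total = 15+6 = 21
n=4,j=3: total = 21+7 = 28
n=4,j=4: total = 28+8 = 36
n=5,j=2: total = 36+7 = 43
n=5,j=3: total = 43+8 = 51
n=5,j=4: total = 51+9 = 60
n=5,j=5: total = 60+10 = 70

70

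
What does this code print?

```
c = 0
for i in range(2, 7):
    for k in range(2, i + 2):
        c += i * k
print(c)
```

355

i=2,k=2: c = 0+4 = 4
i=2,k=3: c = 4+6 = 10
i=3,k=2: c = 10+6 = 16
i=3,k=3: c = 16+9 = 25
i=3,k=4: c = 25+12 = 37
i=4,k=2: c = 37+8 = 45
i=4,k=3: c = 45+12 = 57
i=4,k=4: c = 57+16 = 73
i=4,k=5: c = 73+20 = 93
i=5,k=2: c = 93+10 = 103
i=5,k=3: c = 103+15 = 118
i=5,k=4: c = 118+20 = 138
i=5,k=5: c = 138+25 = 163
i=5,k=6: c = 163+30 = 193
i=6,k=2: c = 193+12 = 205
i=6,k=3: c = 205+18 = 223
i=6,k=4: c = 223+24 = 247
i=6,k=5: c = 247+30 = 277
i=6,k=6: c = 277+36 = 313
i=6,k=7: c = 313+42 = 355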